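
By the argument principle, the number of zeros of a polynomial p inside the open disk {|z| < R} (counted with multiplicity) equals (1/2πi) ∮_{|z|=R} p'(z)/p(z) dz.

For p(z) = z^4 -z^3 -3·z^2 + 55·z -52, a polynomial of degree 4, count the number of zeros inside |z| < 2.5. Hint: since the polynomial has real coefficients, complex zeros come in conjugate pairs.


The zeros of p are: -4, (2 + 3i), (2 - 3i), 1.
Their magnitudes are: 4, 3.606, 3.606, 1.
Zeros with |z| < R = 2.5: 1.
Count = 1.
By the argument principle, (1/2πi) ∮_{|z|=R} p'(z)/p(z) dz equals exactly this count.

Number of zeros inside |z| < 2.5: 1.


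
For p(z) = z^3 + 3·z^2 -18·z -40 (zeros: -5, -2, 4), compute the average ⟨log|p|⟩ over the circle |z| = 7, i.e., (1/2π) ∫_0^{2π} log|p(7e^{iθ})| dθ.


Zeros: -5, -2, 4; r = 7.
Inside |z| < r: -5, -2, 4. Outside (|z| ≥ r): ∅.
p(0) = -40, so log|p(0)| = log(40) = 3.6889.
Apply Jensen: I(r) = log|p(0)| + Σ_k log(r/|z_k|), summed over zeros inside |z| < r.
  log(r/|z_k|) for z_k = -5: log(7/5) = 0.3365
  log(r/|z_k|) for z_k = -2: log(7/2) = 1.2528
  log(r/|z_k|) for z_k = 4: log(7/4) = 0.5596
Sum over inside zeros: 2.1489.
I(r) = log|p(0)| + (inside sum) = 3.6889 + 2.1489 = 5.8377.
Closed form (all zeros inside, monic): I(r) = n·log(r) = 3·log(7) = 5.8377. ✓

I(r) ≈ 5.8377.


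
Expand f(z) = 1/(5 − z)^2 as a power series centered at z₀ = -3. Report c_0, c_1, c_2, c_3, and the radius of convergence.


Let w = z − z₀, so z = z₀ + w.
Then 5 − z = 5 − (z₀ + w) = (5 − z₀) − w = 8 − w.
f(z) = 1/(8 − w)^2 = (1/(8)^2) · (1 − w/(8))^{−2}.
By the binomial series (1−u)^{−2} = Σ_{n≥0} C(n+1, 1) u^n for |u|<1, with u = w/(8):
  c_n = C(n+1, 1) / (8)^(n+2).
  c_0 = 1/(8)^2 = 1/64.
  c_1 = 2/(8)^3 = 1/256.
  c_2 = 3/(8)^4 = 3/4096.
  c_3 = 4/(8)^5 = 1/8192.
The series is valid for |w/d| < 1, i.e. |z − z₀| < |d|.
Radius of convergence: R = |5 − z₀| = |8| = 8 (distance from z₀ to the singularity z = 5).

c_0 = 1/64, c_1 = 1/256, c_2 = 3/4096, c_3 = 1/8192; R = 8.


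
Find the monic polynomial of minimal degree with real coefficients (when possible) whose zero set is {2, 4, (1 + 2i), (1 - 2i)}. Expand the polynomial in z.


The polynomial is p(z) = ∏_{α ∈ S} (z − α), where S = {2, 4, (1 + 2i), (1 - 2i)}.
Expanding the product yields: p(z) = z^4 -8·z^3 + 25·z^2 -46·z + 40.
Note conjugate pairs combine to real quadratics: (z − (1+2i))(z − (1−2i)) = z² − 2z + 5.
The resulting polynomial has degree 4 and real coefficients as required.

p(z) = z^4 -8·z^3 + 25·z^2 -46·z + 40.


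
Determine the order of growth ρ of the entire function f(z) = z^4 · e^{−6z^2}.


M(r) = max_{|z|=r} |1|·|z|^4·|e^{−6z^2}| = 1·r^4 · e^{6r^2} (the factors attain their maxima compatibly on |z|=r). Then log M(r) = log 1 + 4·log r + 6r^2, dominated by the last term, so log log M(r) ~ 2·log r. The polynomial factor 1z^4 contributes only a log r term and does not affect the order. ρ = 2.
Therefore ρ = 2.

Order ρ = 2.


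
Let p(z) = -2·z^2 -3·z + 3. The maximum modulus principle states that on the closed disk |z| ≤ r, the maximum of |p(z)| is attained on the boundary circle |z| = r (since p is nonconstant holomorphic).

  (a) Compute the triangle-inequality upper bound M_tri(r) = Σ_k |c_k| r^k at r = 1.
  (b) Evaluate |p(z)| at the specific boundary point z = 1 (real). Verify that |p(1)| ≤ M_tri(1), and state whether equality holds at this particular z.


Coefficients: c_0 = 3, c_1 = -3, c_2 = -2. Radius r = 1.
Part (a). Triangle bound: M_tri(r) = Σ_k |c_k| r^k
  = |3|·1^0 + |-3|·1^1 + |-2|·1^2
  = 3 + 3 + 2 = 8.
This bounds M(r) := max_{|z|=r} |p(z)| from above; equality holds iff all terms c_k z^k can be made to align in phase at a single z on |z|=r.
Part (b). At z = 1 (real, on the circle |z| = r):
  p(1) = (3)·1^0 + (-3)·1^1 + (-2)·1^2 = -2.
  |p(1)| = 2.
Check: |p(1)| = 2 ≤ 8 = M_tri(1). ✓ Equality does not hold at z = 1 (the coefficients have mixed signs, so the terms do not all align in phase there).

M_tri(1) = 8; |p(1)| = 2; equality at z=1: no.


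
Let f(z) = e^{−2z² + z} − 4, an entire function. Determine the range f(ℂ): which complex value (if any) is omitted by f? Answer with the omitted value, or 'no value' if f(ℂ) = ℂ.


Little Picard bounds the complement of f(ℂ) to at most one point.
The exponent g(z) = −2z² + z is a nonconstant polynomial, hence surjective onto ℂ. So e^{g(z)} takes every value in {e^w : w ∈ ℂ} = ℂ ∖ {0}. Adding -4 shifts the range to ℂ ∖ {-4}. f omits exactly -4.

Omitted value: -4.


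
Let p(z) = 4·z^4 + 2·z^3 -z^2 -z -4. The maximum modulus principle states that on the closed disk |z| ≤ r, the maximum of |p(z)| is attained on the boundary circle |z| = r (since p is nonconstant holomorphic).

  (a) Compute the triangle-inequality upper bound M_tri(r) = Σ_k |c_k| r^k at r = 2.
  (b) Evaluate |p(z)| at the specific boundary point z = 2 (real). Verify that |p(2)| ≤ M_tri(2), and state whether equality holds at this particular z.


Coefficients: c_0 = -4, c_1 = -1, c_2 = -1, c_3 = 2, c_4 = 4. Radius r = 2.
Part (a). Triangle bound: M_tri(r) = Σ_k |c_k| r^k
  = |-4|·2^0 + |-1|·2^1 + |-1|·2^2 + |2|·2^3 + |4|·2^4
  = 4 + 2 + 4 + 16 + 64 = 90.
This bounds M(r) := max_{|z|=r} |p(z)| from above; equality holds iff all terms c_k z^k can be made to align in phase at a single z on |z|=r.
Part (b). At z = 2 (real, on the circle |z| = r):
  p(2) = (-4)·2^0 + (-1)·2^1 + (-1)·2^2 + (2)·2^3 + (4)·2^4 = 70.
  |p(2)| = 70.
Check: |p(2)| = 70 ≤ 90 = M_tri(2). ✓ Equality does not hold at z = 2 (the coefficients have mixed signs, so the terms do not all align in phase there).

M_tri(2) = 90; |p(2)| = 70; equality at z=2: no.


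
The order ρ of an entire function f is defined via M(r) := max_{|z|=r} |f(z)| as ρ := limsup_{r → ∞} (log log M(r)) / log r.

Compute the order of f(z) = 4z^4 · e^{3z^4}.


M(r) = max_{|z|=r} |4|·|z|^4·|e^{3z^4}| = 4·r^4 · e^{3r^4} (the factors attain their maxima compatibly on |z|=r). Then log M(r) = log 4 + 4·log r + 3r^4, dominated by the last term, so log log M(r) ~ 4·log r. The polynomial factor 4z^4 contributes only a log r term and does not affect the order. ρ = 4.
Therefore ρ = 4.

Order ρ = 4.


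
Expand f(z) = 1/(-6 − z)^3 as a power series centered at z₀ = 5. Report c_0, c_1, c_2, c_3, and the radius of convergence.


Let w = z − z₀, so z = z₀ + w.
Then -6 − z = -6 − (z₀ + w) = (-6 − z₀) − w = -11 − w.
f(z) = 1/(-11 − w)^3 = (1/(-11)^3) · (1 − w/(-11))^{−3}.
By the binomial series (1−u)^{−3} = Σ_{n≥0} C(n+2, 2) u^n for |u|<1, with u = w/(-11):
  c_n = C(n+2, 2) / (-11)^(n+3).
  c_0 = 1/(-11)^3 = -1/1331.
  c_1 = 3/(-11)^4 = 3/14641.
  c_2 = 6/(-11)^5 = -6/161051.
  c_3 = 10/(-11)^6 = 10/1771561.
The series is valid for |w/d| < 1, i.e. |z − z₀| < |d|.
Radius of convergence: R = |-6 − z₀| = |-11| = 11 (distance from z₀ to the singularity z = -6).

c_0 = -1/1331, c_1 = 3/14641, c_2 = -6/161051, c_3 = 10/1771561; R = 11.


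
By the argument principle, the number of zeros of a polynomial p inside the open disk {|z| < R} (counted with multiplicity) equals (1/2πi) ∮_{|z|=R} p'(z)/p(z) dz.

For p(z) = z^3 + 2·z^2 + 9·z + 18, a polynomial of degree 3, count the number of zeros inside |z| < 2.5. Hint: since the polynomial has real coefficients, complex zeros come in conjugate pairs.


The zeros of p are: (0 + 3i), (0 - 3i), -2.
Their magnitudes are: 3, 3, 2.
Zeros with |z| < R = 2.5: -2.
Count = 1.
By the argument principle, (1/2πi) ∮_{|z|=R} p'(z)/p(z) dz equals exactly this count.

Number of zeros inside |z| < 2.5: 1.


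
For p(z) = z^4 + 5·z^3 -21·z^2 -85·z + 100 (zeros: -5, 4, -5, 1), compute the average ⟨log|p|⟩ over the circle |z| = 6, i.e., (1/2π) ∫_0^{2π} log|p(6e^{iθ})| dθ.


Zeros: -5, -5, 1, 4; r = 6.
Inside |z| < r: -5, -5, 1, 4. Outside (|z| ≥ r): ∅.
p(0) = 100, so log|p(0)| = log(100) = 4.6052.
Apply Jensen: I(r) = log|p(0)| + Σ_k log(r/|z_k|), summed over zeros inside |z| < r.
  log(r/|z_k|) for z_k = -5: log(6/5) = 0.1823
  log(r/|z_k|) for z_k = 4: log(6/4) = 0.4055
  log(r/|z_k|) for z_k = -5: log(6/5) = 0.1823
  log(r/|z_k|) for z_k = 1: log(6/1) = 1.7918
Sum over inside zeros: 2.5619.
I(r) = log|p(0)| + (inside sum) = 4.6052 + 2.5619 = 7.1670.
Closed form (all zeros inside, monic): I(r) = n·log(r) = 4·log(6) = 7.1670. ✓

I(r) ≈ 7.1670.


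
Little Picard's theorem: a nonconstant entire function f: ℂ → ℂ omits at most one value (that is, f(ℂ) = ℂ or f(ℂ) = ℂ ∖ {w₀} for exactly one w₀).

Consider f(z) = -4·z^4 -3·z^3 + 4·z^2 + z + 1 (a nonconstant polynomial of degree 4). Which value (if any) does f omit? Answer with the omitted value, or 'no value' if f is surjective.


Little Picard bounds the complement of f(ℂ) to at most one point.
For every w ∈ ℂ, the equation p(z) − w = 0 is a nonconstant polynomial in z and hence has at least one root by the fundamental theorem of algebra. So p is surjective onto ℂ, omitting no value.

Omitted value: no value.


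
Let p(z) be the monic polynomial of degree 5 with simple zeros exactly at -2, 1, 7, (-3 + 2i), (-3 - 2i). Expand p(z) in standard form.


The polynomial is p(z) = ∏_{α ∈ S} (z − α), where S = {-2, 1, 7, (-3 + 2i), (-3 - 2i)}.
Expanding the product yields: p(z) = z^5 -32·z^3 -118·z^2 -33·z + 182.
Note conjugate pairs combine to real quadratics: (z − (-3+2i))(z − (-3−2i)) = z² + 6z + 13.
The resulting polynomial has degree 5 and real coefficients as required.

p(z) = z^5 -32·z^3 -118·z^2 -33·z + 182.


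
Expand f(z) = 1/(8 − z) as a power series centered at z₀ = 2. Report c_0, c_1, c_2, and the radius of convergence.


Let w = z − z₀, so z = z₀ + w.
Then 8 − z = 8 − (z₀ + w) = (8 − z₀) − w = 6 − w.
f(z) = 1/(6 − w) = (1/(6)) · 1/(1 − w/(6)) = Σ_{n≥0} w^n / (6)^(n+1).
So c_n = 1/(6)^(n+1):
  c_0 = 1/(6)^1 = 1/6.
  c_1 = 1/(6)^2 = 1/36.
  c_2 = 1/(6)^3 = 1/216.
The series is valid for |w/d| < 1, i.e. |z − z₀| < |d|.
Radius of convergence: R = |8 − z₀| = |6| = 6 (distance from z₀ to the singularity z = 8).

c_0 = 1/6, c_1 = 1/36, c_2 = 1/216; R = 6.


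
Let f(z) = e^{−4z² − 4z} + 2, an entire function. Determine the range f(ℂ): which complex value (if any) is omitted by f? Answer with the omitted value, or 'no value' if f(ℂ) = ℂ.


Little Picard bounds the complement of f(ℂ) to at most one point.
The exponent g(z) = −4z² − 4z is a nonconstant polynomial, hence surjective onto ℂ. So e^{g(z)} takes every value in {e^w : w ∈ ℂ} = ℂ ∖ {0}. Adding 2 shifts the range to ℂ ∖ {2}. f omits exactly 2.

Omitted value: 2.


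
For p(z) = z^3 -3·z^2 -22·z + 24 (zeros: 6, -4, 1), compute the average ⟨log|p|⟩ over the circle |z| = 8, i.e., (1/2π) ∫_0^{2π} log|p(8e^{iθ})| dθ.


Zeros: -4, 1, 6; r = 8.
Inside |z| < r: -4, 1, 6. Outside (|z| ≥ r): ∅.
p(0) = 24, so log|p(0)| = log(24) = 3.1781.
Apply Jensen: I(r) = log|p(0)| + Σ_k log(r/|z_k|), summed over zeros inside |z| < r.
  log(r/|z_k|) for z_k = 6: log(8/6) = 0.2877
  log(r/|z_k|) for z_k = -4: log(8/4) = 0.6931
  log(r/|z_k|) for z_k = 1: log(8/1) = 2.0794
Sum over inside zeros: 3.0603.
I(r) = log|p(0)| + (inside sum) = 3.1781 + 3.0603 = 6.2383.
Closed form (all zeros inside, monic): I(r) = n·log(r) = 3·log(8) = 6.2383. ✓

I(r) ≈ 6.2383.


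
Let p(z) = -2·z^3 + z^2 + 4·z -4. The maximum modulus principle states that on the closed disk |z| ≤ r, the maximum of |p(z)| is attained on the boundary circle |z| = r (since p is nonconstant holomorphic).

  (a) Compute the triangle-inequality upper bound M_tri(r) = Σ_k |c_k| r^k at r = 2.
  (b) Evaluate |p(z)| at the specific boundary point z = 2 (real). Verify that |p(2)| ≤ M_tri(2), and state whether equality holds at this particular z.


Coefficients: c_0 = -4, c_1 = 4, c_2 = 1, c_3 = -2. Radius r = 2.
Part (a). Triangle bound: M_tri(r) = Σ_k |c_k| r^k
  = |-4|·2^0 + |4|·2^1 + |1|·2^2 + |-2|·2^3
  = 4 + 8 + 4 + 16 = 32.
This bounds M(r) := max_{|z|=r} |p(z)| from above; equality holds iff all terms c_k z^k can be made to align in phase at a single z on |z|=r.
Part (b). At z = 2 (real, on the circle |z| = r):
  p(2) = (-4)·2^0 + (4)·2^1 + (1)·2^2 + (-2)·2^3 = -8.
  |p(2)| = 8.
Check: |p(2)| = 8 ≤ 32 = M_tri(2). ✓ Equality does not hold at z = 2 (the coefficients have mixed signs, so the terms do not all align in phase there).

M_tri(2) = 32; |p(2)| = 8; equality at z=2: no.


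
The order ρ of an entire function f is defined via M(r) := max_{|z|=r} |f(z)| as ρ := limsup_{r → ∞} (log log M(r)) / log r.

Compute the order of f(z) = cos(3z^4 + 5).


Write cos(w) = (e^{iw} ± e^{−iw})/(2 or 2i), so |cos(w)| ≤ e^{|w|}. With w = 3z^4 + 5, |w| ≤ 3r^4 + 5 on |z|=r, giving M(r) ≤ e^{3r^4 + 5} and ρ ≤ 4. For the lower bound, choose z on |z|=r with 3z^4 purely imaginary of modulus 3r^4; then |cos(3z^4 + 5)| grows like e^{3r^4}/2, so ρ ≥ 4. Hence ρ = 4.
Therefore ρ = 4.

Order ρ = 4.


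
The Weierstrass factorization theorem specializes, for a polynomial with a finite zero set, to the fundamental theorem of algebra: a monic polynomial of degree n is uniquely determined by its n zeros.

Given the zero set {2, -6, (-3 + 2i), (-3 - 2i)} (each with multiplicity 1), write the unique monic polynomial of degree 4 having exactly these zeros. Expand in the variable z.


The polynomial is p(z) = ∏_{α ∈ S} (z − α), where S = {2, -6, (-3 + 2i), (-3 - 2i)}.
Expanding the product yields: p(z) = z^4 + 10·z^3 + 25·z^2 -20·z -156.
Note conjugate pairs combine to real quadratics: (z − (-3+2i))(z − (-3−2i)) = z² + 6z + 13.
The resulting polynomial has degree 4 and real coefficients as required.

p(z) = z^4 + 10·z^3 + 25·z^2 -20·z -156.


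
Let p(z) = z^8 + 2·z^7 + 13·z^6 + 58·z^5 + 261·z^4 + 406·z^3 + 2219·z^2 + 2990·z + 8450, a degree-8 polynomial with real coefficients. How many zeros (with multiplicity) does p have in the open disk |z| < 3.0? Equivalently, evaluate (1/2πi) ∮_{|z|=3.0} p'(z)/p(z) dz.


The zeros of p are: (-1 + 2i), (-1 - 2i), (-3 + 2i), (-3 - 2i), (1 + 3i), (1 - 3i), (2 + 3i), (2 - 3i).
Their magnitudes are: 2.236, 2.236, 3.606, 3.606, 3.162, 3.162, 3.606, 3.606.
Zeros with |z| < R = 3.0: (-1 + 2i), (-1 - 2i).
Count = 2.
By the argument principle, (1/2πi) ∮_{|z|=R} p'(z)/p(z) dz equals exactly this count.

Number of zeros inside |z| < 3.0: 2.


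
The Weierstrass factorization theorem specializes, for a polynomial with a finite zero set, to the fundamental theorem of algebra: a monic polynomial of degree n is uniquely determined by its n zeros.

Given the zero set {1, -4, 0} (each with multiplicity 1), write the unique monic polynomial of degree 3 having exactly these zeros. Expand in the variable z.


The polynomial is p(z) = ∏_{α ∈ S} (z − α), where S = {1, -4, 0}.
Expanding the product yields: p(z) = z^3 + 3·z^2 -4·z.
The resulting polynomial has degree 3 and real coefficients as required.

p(z) = z^3 + 3·z^2 -4·z.


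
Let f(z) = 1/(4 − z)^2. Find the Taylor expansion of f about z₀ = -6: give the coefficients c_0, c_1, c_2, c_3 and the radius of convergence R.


Let w = z − z₀, so z = z₀ + w.
Then 4 − z = 4 − (z₀ + w) = (4 − z₀) − w = 10 − w.
f(z) = 1/(10 − w)^2 = (1/(10)^2) · (1 − w/(10))^{−2}.
By the binomial series (1−u)^{−2} = Σ_{n≥0} C(n+1, 1) u^n for |u|<1, with u = w/(10):
  c_n = C(n+1, 1) / (10)^(n+2).
  c_0 = 1/(10)^2 = 1/100.
  c_1 = 2/(10)^3 = 1/500.
  c_2 = 3/(10)^4 = 3/10000.
  c_3 = 4/(10)^5 = 1/25000.
The series is valid for |w/d| < 1, i.e. |z − z₀| < |d|.
Radius of convergence: R = |4 − z₀| = |10| = 10 (distance from z₀ to the singularity z = 4).

c_0 = 1/100, c_1 = 1/500, c_2 = 3/10000, c_3 = 1/25000; R = 10.


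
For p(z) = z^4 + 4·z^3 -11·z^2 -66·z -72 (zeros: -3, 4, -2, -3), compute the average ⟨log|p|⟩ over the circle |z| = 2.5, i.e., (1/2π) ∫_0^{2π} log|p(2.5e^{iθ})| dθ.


Zeros: -3, -3, -2, 4; r = 2.5.
Inside |z| < r: -2. Outside (|z| ≥ r): -3, -3, 4.
p(0) = -72, so log|p(0)| = log(72) = 4.2767.
Apply Jensen: I(r) = log|p(0)| + Σ_k log(r/|z_k|), summed over zeros inside |z| < r.
  log(r/|z_k|) for z_k = -2: log(2.5/2) = 0.2231
  Outside zeros (-3, -3, 4) contribute nothing to the Jensen sum.
Sum over inside zeros: 0.2231.
I(r) = log|p(0)| + (inside sum) = 4.2767 + 0.2231 = 4.4998.
Note: since some zeros are outside |z| ≤ r, the simplified n·log(r) form does NOT apply — only the inside zeros contribute.

I(r) ≈ 4.4998.


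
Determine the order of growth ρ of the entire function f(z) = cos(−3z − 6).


cos(w) is a linear combination of e^{iw} and e^{−iw} (or e^w, e^{−w} in the hyperbolic case), so |cos(w)| ≤ e^{|w|}. With w = −3z − 6, |w| ≤ 3|z| + 6 = 3r + 6 on |z| = r, giving M(r) ≤ e^{3r + 6}, so ρ ≤ 1. On a suitable ray (z = it for sin/cos; z = t for sinh/cosh, t real → ∞), |cos(−3z − 6)| grows like e^{3|t|}/2, so ρ ≥ 1. Hence ρ = 1.
Therefore ρ = 1.

Order ρ = 1.


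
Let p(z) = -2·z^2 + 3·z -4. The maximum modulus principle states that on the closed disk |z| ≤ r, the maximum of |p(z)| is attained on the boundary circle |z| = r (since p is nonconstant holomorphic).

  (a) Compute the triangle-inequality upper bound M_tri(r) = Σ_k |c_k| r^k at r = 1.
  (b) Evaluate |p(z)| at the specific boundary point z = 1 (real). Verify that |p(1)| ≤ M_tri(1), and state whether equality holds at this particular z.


Coefficients: c_0 = -4, c_1 = 3, c_2 = -2. Radius r = 1.
Part (a). Triangle bound: M_tri(r) = Σ_k |c_k| r^k
  = |-4|·1^0 + |3|·1^1 + |-2|·1^2
  = 4 + 3 + 2 = 9.
This bounds M(r) := max_{|z|=r} |p(z)| from above; equality holds iff all terms c_k z^k can be made to align in phase at a single z on |z|=r.
Part (b). At z = 1 (real, on the circle |z| = r):
  p(1) = (-4)·1^0 + (3)·1^1 + (-2)·1^2 = -3.
  |p(1)| = 3.
Check: |p(1)| = 3 ≤ 9 = M_tri(1). ✓ Equality does not hold at z = 1 (the coefficients have mixed signs, so the terms do not all align in phase there).

M_tri(1) = 9; |p(1)| = 3; equality at z=1: no.


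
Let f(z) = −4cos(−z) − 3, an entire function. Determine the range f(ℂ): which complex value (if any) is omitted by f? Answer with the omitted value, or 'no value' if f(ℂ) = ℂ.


Little Picard bounds the complement of f(ℂ) to at most one point.
cos is entire and surjective onto ℂ: for every w ∈ ℂ, cos(ζ) = w has a solution ζ ∈ ℂ (e.g., via the complex inverse arccos). With ζ = −z this gives z = ζ/(-1). Then -4·cos(−z) takes every value in -4·ℂ = ℂ, and adding -3 is a bijection of ℂ. So f is surjective and omits no value. (Note: only on the real line is cos bounded by [−1, 1].)

Omitted value: no value.


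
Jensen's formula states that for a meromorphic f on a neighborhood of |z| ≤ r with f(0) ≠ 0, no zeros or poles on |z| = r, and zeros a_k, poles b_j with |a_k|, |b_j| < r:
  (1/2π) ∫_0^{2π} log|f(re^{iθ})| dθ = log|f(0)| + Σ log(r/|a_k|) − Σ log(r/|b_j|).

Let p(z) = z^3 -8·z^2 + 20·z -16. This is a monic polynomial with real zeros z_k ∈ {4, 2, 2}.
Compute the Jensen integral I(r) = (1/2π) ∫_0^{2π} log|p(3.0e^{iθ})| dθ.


Zeros: 2, 2, 4; r = 3.0.
Inside |z| < r: 2, 2. Outside (|z| ≥ r): 4.
p(0) = -16, so log|p(0)| = log(16) = 2.7726.
Apply Jensen: I(r) = log|p(0)| + Σ_k log(r/|z_k|), summed over zeros inside |z| < r.
  log(r/|z_k|) for z_k = 2: log(3.0/2) = 0.4055
  log(r/|z_k|) for z_k = 2: log(3.0/2) = 0.4055
  Outside zeros (4) contribute nothing to the Jensen sum.
Sum over inside zeros: 0.8109.
I(r) = log|p(0)| + (inside sum) = 2.7726 + 0.8109 = 3.5835.
Note: since some zeros are outside |z| ≤ r, the simplified n·log(r) form does NOT apply — only the inside zeros contribute.

I(r) ≈ 3.5835.


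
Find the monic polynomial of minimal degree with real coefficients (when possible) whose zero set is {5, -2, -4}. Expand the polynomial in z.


The polynomial is p(z) = ∏_{α ∈ S} (z − α), where S = {5, -2, -4}.
Expanding the product yields: p(z) = z^3 + z^2 -22·z -40.
The resulting polynomial has degree 3 and real coefficients as required.

p(z) = z^3 + z^2 -22·z -40.


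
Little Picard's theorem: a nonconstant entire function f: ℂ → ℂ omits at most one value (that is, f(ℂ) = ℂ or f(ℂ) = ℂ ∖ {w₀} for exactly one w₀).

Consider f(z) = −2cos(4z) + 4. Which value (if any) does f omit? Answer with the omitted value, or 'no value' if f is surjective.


Little Picard bounds the complement of f(ℂ) to at most one point.
cos is entire and surjective onto ℂ: for every w ∈ ℂ, cos(ζ) = w has a solution ζ ∈ ℂ (e.g., via the complex inverse arccos). With ζ = 4z this gives z = ζ/(4). Then -2·cos(4z) takes every value in -2·ℂ = ℂ, and adding 4 is a bijection of ℂ. So f is surjective and omits no value. (Note: only on the real line is cos bounded by [−1, 1].)

Omitted value: no value.


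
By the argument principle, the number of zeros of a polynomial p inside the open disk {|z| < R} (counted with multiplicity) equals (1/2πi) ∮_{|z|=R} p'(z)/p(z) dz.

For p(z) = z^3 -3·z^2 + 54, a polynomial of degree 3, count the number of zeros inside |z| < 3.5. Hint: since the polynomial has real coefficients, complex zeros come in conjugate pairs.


The zeros of p are: (3 + 3i), (3 - 3i), -3.
Their magnitudes are: 4.243, 4.243, 3.
Zeros with |z| < R = 3.5: -3.
Count = 1.
By the argument principle, (1/2πi) ∮_{|z|=R} p'(z)/p(z) dz equals exactly this count.

Number of zeros inside |z| < 3.5: 1.


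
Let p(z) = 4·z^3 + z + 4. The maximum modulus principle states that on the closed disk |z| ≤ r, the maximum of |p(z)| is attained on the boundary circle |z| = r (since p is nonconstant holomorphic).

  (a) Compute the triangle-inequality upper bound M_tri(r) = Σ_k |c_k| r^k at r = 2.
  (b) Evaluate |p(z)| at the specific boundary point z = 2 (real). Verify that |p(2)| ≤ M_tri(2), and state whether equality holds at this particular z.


Coefficients: c_0 = 4, c_1 = 1, c_2 = 0, c_3 = 4. Radius r = 2.
Part (a). Triangle bound: M_tri(r) = Σ_k |c_k| r^k
  = |4|·2^0 + |1|·2^1 + |0|·2^2 + |4|·2^3
  = 4 + 2 + 0 + 32 = 38.
This bounds M(r) := max_{|z|=r} |p(z)| from above; equality holds iff all terms c_k z^k can be made to align in phase at a single z on |z|=r.
Part (b). At z = 2 (real, on the circle |z| = r):
  p(2) = (4)·2^0 + (1)·2^1 + (0)·2^2 + (4)·2^3 = 38.
  |p(2)| = 38.
Since all nonzero coefficients share the same sign, |p(2)| = 38 = M_tri(2); the triangle bound is attained at z = 2, so in fact M(r) = 38.

M_tri(2) = 38; |p(2)| = 38; equality at z=2: yes.


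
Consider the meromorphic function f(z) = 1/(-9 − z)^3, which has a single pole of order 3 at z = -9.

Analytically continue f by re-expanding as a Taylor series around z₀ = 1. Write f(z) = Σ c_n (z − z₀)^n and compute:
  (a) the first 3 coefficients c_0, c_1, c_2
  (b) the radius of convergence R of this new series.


Let w = z − z₀, so z = z₀ + w.
Then -9 − z = -9 − (z₀ + w) = (-9 − z₀) − w = -10 − w.
f(z) = 1/(-10 − w)^3 = (1/(-10)^3) · (1 − w/(-10))^{−3}.
By the binomial series (1−u)^{−3} = Σ_{n≥0} C(n+2, 2) u^n for |u|<1, with u = w/(-10):
  c_n = C(n+2, 2) / (-10)^(n+3).
  c_0 = 1/(-10)^3 = -1/1000.
  c_1 = 3/(-10)^4 = 3/10000.
  c_2 = 6/(-10)^5 = -3/50000.
The series is valid for |w/d| < 1, i.e. |z − z₀| < |d|.
Radius of convergence: R = |-9 − z₀| = |-10| = 10 (distance from z₀ to the singularity z = -9).

c_0 = -1/1000, c_1 = 3/10000, c_2 = -3/50000; R = 10.


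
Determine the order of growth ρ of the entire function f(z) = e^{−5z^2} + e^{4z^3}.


Each summand is entire of order 2 and 3 respectively (as in the single-exponential case). The order of a sum is at most the max of the orders, so ρ ≤ 3. For the lower bound: on |z|=r choose arg z so that 4z^3 is real positive; then |e^{4z^3}| = e^{4r^3} while |e^{-5z^2}| ≤ e^{5r^2} = o(e^{4r^3}). So |f| ≥ e^{4r^3}(1 − o(1)) and ρ ≥ 3. Hence ρ = max(2, 3) = 3.
Therefore ρ = 3.

Order ρ = 3.


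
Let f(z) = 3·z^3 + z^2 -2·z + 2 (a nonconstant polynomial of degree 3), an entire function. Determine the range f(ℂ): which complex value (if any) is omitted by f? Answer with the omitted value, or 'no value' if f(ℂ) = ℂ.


Little Picard bounds the complement of f(ℂ) to at most one point.
For every w ∈ ℂ, the equation p(z) − w = 0 is a nonconstant polynomial in z and hence has at least one root by the fundamental theorem of algebra. So p is surjective onto ℂ, omitting no value.

Omitted value: no value.


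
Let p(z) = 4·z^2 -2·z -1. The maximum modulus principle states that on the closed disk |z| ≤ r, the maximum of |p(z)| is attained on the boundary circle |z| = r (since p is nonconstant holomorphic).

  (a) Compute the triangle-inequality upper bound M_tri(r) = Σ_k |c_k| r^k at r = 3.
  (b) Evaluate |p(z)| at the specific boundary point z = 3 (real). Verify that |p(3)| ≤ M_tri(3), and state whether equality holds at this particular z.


Coefficients: c_0 = -1, c_1 = -2, c_2 = 4. Radius r = 3.
Part (a). Triangle bound: M_tri(r) = Σ_k |c_k| r^k
  = |-1|·3^0 + |-2|·3^1 + |4|·3^2
  = 1 + 6 + 36 = 43.
This bounds M(r) := max_{|z|=r} |p(z)| from above; equality holds iff all terms c_k z^k can be made to align in phase at a single z on |z|=r.
Part (b). At z = 3 (real, on the circle |z| = r):
  p(3) = (-1)·3^0 + (-2)·3^1 + (4)·3^2 = 29.
  |p(3)| = 29.
Check: |p(3)| = 29 ≤ 43 = M_tri(3). ✓ Equality does not hold at z = 3 (the coefficients have mixed signs, so the terms do not all align in phase there).

M_tri(3) = 43; |p(3)| = 29; equality at z=3: no.


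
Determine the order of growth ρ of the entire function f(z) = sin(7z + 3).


sin(w) is a linear combination of e^{iw} and e^{−iw} (or e^w, e^{−w} in the hyperbolic case), so |sin(w)| ≤ e^{|w|}. With w = 7z + 3, |w| ≤ 7|z| + 3 = 7r + 3 on |z| = r, giving M(r) ≤ e^{7r + 3}, so ρ ≤ 1. On a suitable ray (z = it for sin/cos; z = t for sinh/cosh, t real → ∞), |sin(7z + 3)| grows like e^{7|t|}/2, so ρ ≥ 1. Hence ρ = 1.
Therefore ρ = 1.

Order ρ = 1.


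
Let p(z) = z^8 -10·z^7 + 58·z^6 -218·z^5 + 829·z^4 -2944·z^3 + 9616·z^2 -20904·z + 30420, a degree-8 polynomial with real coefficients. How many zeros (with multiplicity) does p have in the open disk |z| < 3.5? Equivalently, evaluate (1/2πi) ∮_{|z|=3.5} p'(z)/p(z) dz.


The zeros of p are: (3 + 2i), (3 - 2i), (-2 + 3i), (-2 - 3i), (3 + 3i), (3 - 3i), (1 + 3i), (1 - 3i).
Their magnitudes are: 3.606, 3.606, 3.606, 3.606, 4.243, 4.243, 3.162, 3.162.
Zeros with |z| < R = 3.5: (1 + 3i), (1 - 3i).
Count = 2.
By the argument principle, (1/2πi) ∮_{|z|=R} p'(z)/p(z) dz equals exactly this count.

Number of zeros inside |z| < 3.5: 2.


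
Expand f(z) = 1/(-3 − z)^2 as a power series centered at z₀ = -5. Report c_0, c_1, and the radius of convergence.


Let w = z − z₀, so z = z₀ + w.
Then -3 − z = -3 − (z₀ + w) = (-3 − z₀) − w = 2 − w.
f(z) = 1/(2 − w)^2 = (1/(2)^2) · (1 − w/(2))^{−2}.
By the binomial series (1−u)^{−2} = Σ_{n≥0} C(n+1, 1) u^n for |u|<1, with u = w/(2):
  c_n = C(n+1, 1) / (2)^(n+2).
  c_0 = 1/(2)^2 = 1/4.
  c_1 = 2/(2)^3 = 1/4.
The series is valid for |w/d| < 1, i.e. |z − z₀| < |d|.
Radius of convergence: R = |-3 − z₀| = |2| = 2 (distance from z₀ to the singularity z = -3).

c_0 = 1/4, c_1 = 1/4; R = 2.


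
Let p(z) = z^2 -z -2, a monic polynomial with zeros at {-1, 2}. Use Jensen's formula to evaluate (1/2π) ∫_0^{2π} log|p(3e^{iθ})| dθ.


Zeros: -1, 2; r = 3.
Inside |z| < r: -1, 2. Outside (|z| ≥ r): ∅.
p(0) = -2, so log|p(0)| = log(2) = 0.6931.
Apply Jensen: I(r) = log|p(0)| + Σ_k log(r/|z_k|), summed over zeros inside |z| < r.
  log(r/|z_k|) for z_k = -1: log(3/1) = 1.0986
  log(r/|z_k|) for z_k = 2: log(3/2) = 0.4055
Sum over inside zeros: 1.5041.
I(r) = log|p(0)| + (inside sum) = 0.6931 + 1.5041 = 2.1972.
Closed form (all zeros inside, monic): I(r) = n·log(r) = 2·log(3) = 2.1972. ✓

I(r) ≈ 2.1972.


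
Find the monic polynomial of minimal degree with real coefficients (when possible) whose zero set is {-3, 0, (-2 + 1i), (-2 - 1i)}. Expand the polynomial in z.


The polynomial is p(z) = ∏_{α ∈ S} (z − α), where S = {-3, 0, (-2 + 1i), (-2 - 1i)}.
Expanding the product yields: p(z) = z^4 + 7·z^3 + 17·z^2 + 15·z.
Note conjugate pairs combine to real quadratics: (z − (-2+1i))(z − (-2−1i)) = z² + 4z + 5.
The resulting polynomial has degree 4 and real coefficients as required.

p(z) = z^4 + 7·z^3 + 17·z^2 + 15·z.


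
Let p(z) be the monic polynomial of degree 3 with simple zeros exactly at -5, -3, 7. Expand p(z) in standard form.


The polynomial is p(z) = ∏_{α ∈ S} (z − α), where S = {-5, -3, 7}.
Expanding the product yields: p(z) = z^3 + z^2 -41·z -105.
The resulting polynomial has degree 3 and real coefficients as required.

p(z) = z^3 + z^2 -41·z -105.


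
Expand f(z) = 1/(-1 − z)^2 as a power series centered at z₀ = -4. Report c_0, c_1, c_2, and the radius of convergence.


Let w = z − z₀, so z = z₀ + w.
Then -1 − z = -1 − (z₀ + w) = (-1 − z₀) − w = 3 − w.
f(z) = 1/(3 − w)^2 = (1/(3)^2) · (1 − w/(3))^{−2}.
By the binomial series (1−u)^{−2} = Σ_{n≥0} C(n+1, 1) u^n for |u|<1, with u = w/(3):
  c_n = C(n+1, 1) / (3)^(n+2).
  c_0 = 1/(3)^2 = 1/9.
  c_1 = 2/(3)^3 = 2/27.
  c_2 = 3/(3)^4 = 1/27.
The series is valid for |w/d| < 1, i.e. |z − z₀| < |d|.
Radius of convergence: R = |-1 − z₀| = |3| = 3 (distance from z₀ to the singularity z = -1).

c_0 = 1/9, c_1 = 2/27, c_2 = 1/27; R = 3.


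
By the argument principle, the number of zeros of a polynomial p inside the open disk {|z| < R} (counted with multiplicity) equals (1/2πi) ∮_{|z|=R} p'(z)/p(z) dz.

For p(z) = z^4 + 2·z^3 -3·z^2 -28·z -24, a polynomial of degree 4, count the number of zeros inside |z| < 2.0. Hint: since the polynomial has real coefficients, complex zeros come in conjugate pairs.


The zeros of p are: 3, (-2 + 2i), (-2 - 2i), -1.
Their magnitudes are: 3, 2.828, 2.828, 1.
Zeros with |z| < R = 2.0: -1.
Count = 1.
By the argument principle, (1/2πi) ∮_{|z|=R} p'(z)/p(z) dz equals exactly this count.

Number of zeros inside |z| < 2.0: 1.


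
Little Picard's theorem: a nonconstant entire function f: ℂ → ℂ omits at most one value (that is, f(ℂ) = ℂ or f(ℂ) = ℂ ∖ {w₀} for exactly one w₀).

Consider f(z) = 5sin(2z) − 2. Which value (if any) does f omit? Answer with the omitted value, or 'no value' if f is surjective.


Little Picard bounds the complement of f(ℂ) to at most one point.
sin is entire and surjective onto ℂ: for every w ∈ ℂ, sin(ζ) = w has a solution ζ ∈ ℂ (e.g., via the complex inverse arcsin). With ζ = 2z this gives z = ζ/(2). Then 5·sin(2z) takes every value in 5·ℂ = ℂ, and adding -2 is a bijection of ℂ. So f is surjective and omits no value. (Note: only on the real line is sin bounded by [−1, 1].)

Omitted value: no value.


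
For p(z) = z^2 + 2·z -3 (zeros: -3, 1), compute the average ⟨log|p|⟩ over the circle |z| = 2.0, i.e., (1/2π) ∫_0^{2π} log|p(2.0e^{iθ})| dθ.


Zeros: -3, 1; r = 2.0.
Inside |z| < r: 1. Outside (|z| ≥ r): -3.
p(0) = -3, so log|p(0)| = log(3) = 1.0986.
Apply Jensen: I(r) = log|p(0)| + Σ_k log(r/|z_k|), summed over zeros inside |z| < r.
  log(r/|z_k|) for z_k = 1: log(2.0/1) = 0.6931
  Outside zeros (-3) contribute nothing to the Jensen sum.
Sum over inside zeros: 0.6931.
I(r) = log|p(0)| + (inside sum) = 1.0986 + 0.6931 = 1.7918.
Note: since some zeros are outside |z| ≤ r, the simplified n·log(r) form does NOT apply — only the inside zeros contribute.

I(r) ≈ 1.7918.


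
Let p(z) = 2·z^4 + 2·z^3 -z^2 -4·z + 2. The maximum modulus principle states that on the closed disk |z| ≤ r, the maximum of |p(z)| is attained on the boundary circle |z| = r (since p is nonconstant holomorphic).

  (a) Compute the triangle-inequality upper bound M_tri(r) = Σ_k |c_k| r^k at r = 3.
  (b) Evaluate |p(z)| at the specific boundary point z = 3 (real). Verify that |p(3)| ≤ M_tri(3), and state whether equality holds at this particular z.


Coefficients: c_0 = 2, c_1 = -4, c_2 = -1, c_3 = 2, c_4 = 2. Radius r = 3.
Part (a). Triangle bound: M_tri(r) = Σ_k |c_k| r^k
  = |2|·3^0 + |-4|·3^1 + |-1|·3^2 + |2|·3^3 + |2|·3^4
  = 2 + 12 + 9 + 54 + 162 = 239.
This bounds M(r) := max_{|z|=r} |p(z)| from above; equality holds iff all terms c_k z^k can be made to align in phase at a single z on |z|=r.
Part (b). At z = 3 (real, on the circle |z| = r):
  p(3) = (2)·3^0 + (-4)·3^1 + (-1)·3^2 + (2)·3^3 + (2)·3^4 = 197.
  |p(3)| = 197.
Check: |p(3)| = 197 ≤ 239 = M_tri(3). ✓ Equality does not hold at z = 3 (the coefficients have mixed signs, so the terms do not all align in phase there).

M_tri(3) = 239; |p(3)| = 197; equality at z=3: no.


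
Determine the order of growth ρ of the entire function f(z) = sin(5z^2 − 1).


Write sin(w) = (e^{iw} ± e^{−iw})/(2 or 2i), so |sin(w)| ≤ e^{|w|}. With w = 5z^2 − 1, |w| ≤ 5r^2 + 1 on |z|=r, giving M(r) ≤ e^{5r^2 + 1} and ρ ≤ 2. For the lower bound, choose z on |z|=r with 5z^2 purely imaginary of modulus 5r^2; then |sin(5z^2 − 1)| grows like e^{5r^2}/2, so ρ ≥ 2. Hence ρ = 2.
Therefore ρ = 2.

Order ρ = 2.


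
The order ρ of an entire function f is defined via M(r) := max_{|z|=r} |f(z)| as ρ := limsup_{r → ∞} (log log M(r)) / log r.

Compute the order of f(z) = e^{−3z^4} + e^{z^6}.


Each summand is entire of order 4 and 6 respectively (as in the single-exponential case). The order of a sum is at most the max of the orders, so ρ ≤ 6. For the lower bound: on |z|=r choose arg z so that 1z^6 is real positive; then |e^{1z^6}| = e^{1r^6} while |e^{-3z^4}| ≤ e^{3r^4} = o(e^{1r^6}). So |f| ≥ e^{1r^6}(1 − o(1)) and ρ ≥ 6. Hence ρ = max(4, 6) = 6.
Therefore ρ = 6.

Order ρ = 6.


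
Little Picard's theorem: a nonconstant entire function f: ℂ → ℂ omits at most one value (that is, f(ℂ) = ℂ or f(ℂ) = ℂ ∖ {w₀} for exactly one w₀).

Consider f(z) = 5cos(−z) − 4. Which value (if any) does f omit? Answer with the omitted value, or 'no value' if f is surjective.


Little Picard bounds the complement of f(ℂ) to at most one point.
cos is entire and surjective onto ℂ: for every w ∈ ℂ, cos(ζ) = w has a solution ζ ∈ ℂ (e.g., via the complex inverse arccos). With ζ = −z this gives z = ζ/(-1). Then 5·cos(−z) takes every value in 5·ℂ = ℂ, and adding -4 is a bijection of ℂ. So f is surjective and omits no value. (Note: only on the real line is cos bounded by [−1, 1].)

Omitted value: no value.


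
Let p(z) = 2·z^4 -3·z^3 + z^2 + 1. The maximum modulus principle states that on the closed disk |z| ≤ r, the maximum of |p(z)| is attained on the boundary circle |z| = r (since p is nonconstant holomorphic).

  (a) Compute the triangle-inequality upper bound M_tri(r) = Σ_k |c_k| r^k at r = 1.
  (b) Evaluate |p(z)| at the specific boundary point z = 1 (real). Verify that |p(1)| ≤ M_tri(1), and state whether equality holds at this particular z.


Coefficients: c_0 = 1, c_1 = 0, c_2 = 1, c_3 = -3, c_4 = 2. Radius r = 1.
Part (a). Triangle bound: M_tri(r) = Σ_k |c_k| r^k
  = |1|·1^0 + |0|·1^1 + |1|·1^2 + |-3|·1^3 + |2|·1^4
  = 1 + 0 + 1 + 3 + 2 = 7.
This bounds M(r) := max_{|z|=r} |p(z)| from above; equality holds iff all terms c_k z^k can be made to align in phase at a single z on |z|=r.
Part (b). At z = 1 (real, on the circle |z| = r):
  p(1) = (1)·1^0 + (0)·1^1 + (1)·1^2 + (-3)·1^3 + (2)·1^4 = 1.
  |p(1)| = 1.
Check: |p(1)| = 1 ≤ 7 = M_tri(1). ✓ Equality does not hold at z = 1 (the coefficients have mixed signs, so the terms do not all align in phase there).

M_tri(1) = 7; |p(1)| = 1; equality at z=1: no.


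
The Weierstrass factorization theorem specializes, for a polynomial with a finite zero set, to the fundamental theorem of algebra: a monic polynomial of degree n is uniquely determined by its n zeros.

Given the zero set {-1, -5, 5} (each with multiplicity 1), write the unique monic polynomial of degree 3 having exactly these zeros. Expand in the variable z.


The polynomial is p(z) = ∏_{α ∈ S} (z − α), where S = {-1, -5, 5}.
Expanding the product yields: p(z) = z^3 + z^2 -25·z -25.
The resulting polynomial has degree 3 and real coefficients as required.

p(z) = z^3 + z^2 -25·z -25.


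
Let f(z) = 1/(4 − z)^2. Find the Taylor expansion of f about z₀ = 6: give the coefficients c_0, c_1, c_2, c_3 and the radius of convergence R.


Let w = z − z₀, so z = z₀ + w.
Then 4 − z = 4 − (z₀ + w) = (4 − z₀) − w = -2 − w.
f(z) = 1/(-2 − w)^2 = (1/(-2)^2) · (1 − w/(-2))^{−2}.
By the binomial series (1−u)^{−2} = Σ_{n≥0} C(n+1, 1) u^n for |u|<1, with u = w/(-2):
  c_n = C(n+1, 1) / (-2)^(n+2).
  c_0 = 1/(-2)^2 = 1/4.
  c_1 = 2/(-2)^3 = -1/4.
  c_2 = 3/(-2)^4 = 3/16.
  c_3 = 4/(-2)^5 = -1/8.
The series is valid for |w/d| < 1, i.e. |z − z₀| < |d|.
Radius of convergence: R = |4 − z₀| = |-2| = 2 (distance from z₀ to the singularity z = 4).

c_0 = 1/4, c_1 = -1/4, c_2 = 3/16, c_3 = -1/8; R = 2.


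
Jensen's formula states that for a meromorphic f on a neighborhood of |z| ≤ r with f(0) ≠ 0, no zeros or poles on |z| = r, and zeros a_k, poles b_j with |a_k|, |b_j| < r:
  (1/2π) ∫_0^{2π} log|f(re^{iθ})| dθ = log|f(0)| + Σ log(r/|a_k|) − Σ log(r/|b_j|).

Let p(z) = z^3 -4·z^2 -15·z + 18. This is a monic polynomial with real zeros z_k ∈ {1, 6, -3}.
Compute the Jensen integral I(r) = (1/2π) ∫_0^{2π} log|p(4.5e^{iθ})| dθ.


Zeros: -3, 1, 6; r = 4.5.
Inside |z| < r: -3, 1. Outside (|z| ≥ r): 6.
p(0) = 18, so log|p(0)| = log(18) = 2.8904.
Apply Jensen: I(r) = log|p(0)| + Σ_k log(r/|z_k|), summed over zeros inside |z| < r.
  log(r/|z_k|) for z_k = 1: log(4.5/1) = 1.5041
  log(r/|z_k|) for z_k = -3: log(4.5/3) = 0.4055
  Outside zeros (6) contribute nothing to the Jensen sum.
Sum over inside zeros: 1.9095.
I(r) = log|p(0)| + (inside sum) = 2.8904 + 1.9095 = 4.7999.
Note: since some zeros are outside |z| ≤ r, the simplified n·log(r) form does NOT apply — only the inside zeros contribute.

I(r) ≈ 4.7999.


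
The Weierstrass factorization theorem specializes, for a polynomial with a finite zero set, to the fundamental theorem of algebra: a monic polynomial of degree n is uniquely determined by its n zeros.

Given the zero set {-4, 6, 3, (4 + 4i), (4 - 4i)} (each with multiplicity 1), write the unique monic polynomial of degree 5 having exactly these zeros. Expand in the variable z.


The polynomial is p(z) = ∏_{α ∈ S} (z − α), where S = {-4, 6, 3, (4 + 4i), (4 - 4i)}.
Expanding the product yields: p(z) = z^5 -13·z^4 + 54·z^3 + 56·z^2 -1152·z + 2304.
Note conjugate pairs combine to real quadratics: (z − (4+4i))(z − (4−4i)) = z² − 8z + 32.
The resulting polynomial has degree 5 and real coefficients as required.

p(z) = z^5 -13·z^4 + 54·z^3 + 56·z^2 -1152·z + 2304.


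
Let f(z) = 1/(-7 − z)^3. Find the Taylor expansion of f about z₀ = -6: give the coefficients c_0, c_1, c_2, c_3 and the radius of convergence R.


Let w = z − z₀, so z = z₀ + w.
Then -7 − z = -7 − (z₀ + w) = (-7 − z₀) − w = -1 − w.
f(z) = 1/(-1 − w)^3 = (1/(-1)^3) · (1 − w/(-1))^{−3}.
By the binomial series (1−u)^{−3} = Σ_{n≥0} C(n+2, 2) u^n for |u|<1, with u = w/(-1):
  c_n = C(n+2, 2) / (-1)^(n+3).
  c_0 = 1/(-1)^3 = -1.
  c_1 = 3/(-1)^4 = 3.
  c_2 = 6/(-1)^5 = -6.
  c_3 = 10/(-1)^6 = 10.
The series is valid for |w/d| < 1, i.e. |z − z₀| < |d|.
Radius of convergence: R = |-7 − z₀| = |-1| = 1 (distance from z₀ to the singularity z = -7).

c_0 = -1, c_1 = 3, c_2 = -6, c_3 = 10; R = 1.


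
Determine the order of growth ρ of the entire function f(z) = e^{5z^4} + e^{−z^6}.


Each summand is entire of order 4 and 6 respectively (as in the single-exponential case). The order of a sum is at most the max of the orders, so ρ ≤ 6. For the lower bound: on |z|=r choose arg z so that -1z^6 is real positive; then |e^{-1z^6}| = e^{1r^6} while |e^{5z^4}| ≤ e^{5r^4} = o(e^{1r^6}). So |f| ≥ e^{1r^6}(1 − o(1)) and ρ ≥ 6. Hence ρ = max(4, 6) = 6.
Therefore ρ = 6.

Order ρ = 6.
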